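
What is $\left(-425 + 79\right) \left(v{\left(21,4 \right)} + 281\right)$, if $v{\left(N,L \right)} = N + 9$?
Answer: $-107606$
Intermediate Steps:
$v{\left(N,L \right)} = 9 + N$
$\left(-425 + 79\right) \left(v{\left(21,4 \right)} + 281\right) = \left(-425 + 79\right) \left(\left(9 + 21\right) + 281\right) = - 346 \left(30 + 281\right) = \left(-346\right) 311 = -107606$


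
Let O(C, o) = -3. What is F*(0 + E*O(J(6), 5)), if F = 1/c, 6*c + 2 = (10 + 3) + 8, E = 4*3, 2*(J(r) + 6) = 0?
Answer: -216/19 ≈ -11.368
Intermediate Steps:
J(r) = -6 (J(r) = -6 + (½)*0 = -6 + 0 = -6)
E = 12
c = 19/6 (c = -⅓ + ((10 + 3) + 8)/6 = -⅓ + (13 + 8)/6 = -⅓ + (⅙)*21 = -⅓ + 7/2 = 19/6 ≈ 3.1667)
F = 6/19 (F = 1/(19/6) = 6/19 ≈ 0.31579)
F*(0 + E*O(J(6), 5)) = 6*(0 + 12*(-3))/19 = 6*(0 - 36)/19 = (6/19)*(-36) = -216/19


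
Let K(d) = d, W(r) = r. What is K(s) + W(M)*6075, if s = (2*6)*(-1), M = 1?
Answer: 6063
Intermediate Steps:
s = -12 (s = 12*(-1) = -12)
K(s) + W(M)*6075 = -12 + 1*6075 = -12 + 6075 = 6063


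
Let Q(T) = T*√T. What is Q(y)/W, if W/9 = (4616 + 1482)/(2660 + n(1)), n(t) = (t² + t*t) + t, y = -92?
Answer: -244996*I*√23/27441 ≈ -42.818*I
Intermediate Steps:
n(t) = t + 2*t² (n(t) = (t² + t²) + t = 2*t² + t = t + 2*t²)
Q(T) = T^(3/2)
W = 54882/2663 (W = 9*((4616 + 1482)/(2660 + 1*(1 + 2*1))) = 9*(6098/(2660 + 1*(1 + 2))) = 9*(6098/(2660 + 1*3)) = 9*(6098/(2660 + 3)) = 9*(6098/2663) = 54882/2663 ≈ 20.609)
Q(y)/W = (-92)^(3/2)/(54882/2663) = -184*I*√23*(2663/54882) = -244996*I*√23/27441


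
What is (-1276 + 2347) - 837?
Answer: 234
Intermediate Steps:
(-1276 + 2347) - 837 = 1071 - 837 = 234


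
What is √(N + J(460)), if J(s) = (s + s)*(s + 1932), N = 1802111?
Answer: √4002751 ≈ 2000.7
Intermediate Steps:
J(s) = 2*s*(1932 + s) (J(s) = (2*s)*(1932 + s) = 2*s*(1932 + s))
√(N + J(460)) = √(1802111 + 2*460*(1932 + 460)) = √(1802111 + 2*460*2392) = √(1802111 + 2200640) = √4002751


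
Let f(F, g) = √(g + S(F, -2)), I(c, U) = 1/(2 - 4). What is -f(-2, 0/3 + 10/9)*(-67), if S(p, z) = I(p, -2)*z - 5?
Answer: 67*I*√26/3 ≈ 113.88*I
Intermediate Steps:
I(c, U) = -½ (I(c, U) = 1/(-2) = -½)
S(p, z) = -5 - z/2 (S(p, z) = -z/2 - 5 = -5 - z/2)
f(F, g) = √(-4 + g) (f(F, g) = √(g + (-5 - ½*(-2))) = √(g + (-5 + 1)) = √(g - 4) = √(-4 + g))
-f(-2, 0/3 + 10/9)*(-67) = -√(-4 + (0/3 + 10/9))*(-67) = -√(-4 + (0*(⅓) + 10*(⅑)))*(-67) = -√(-4 + (0 + 10/9))*(-67) = -√(-4 + 10/9)*(-67) = -√(-26/9)*(-67) = -I*√26/3*(-67) = -(-67)*I*√26/3 = 67*I*√26/3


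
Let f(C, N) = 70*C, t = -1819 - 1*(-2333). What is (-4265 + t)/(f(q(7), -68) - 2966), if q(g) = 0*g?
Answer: 3751/2966 ≈ 1.2647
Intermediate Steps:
q(g) = 0
t = 514 (t = -1819 + 2333 = 514)
(-4265 + t)/(f(q(7), -68) - 2966) = (-4265 + 514)/(70*0 - 2966) = -3751/(0 - 2966) = -3751/(-2966) = -3751*(-1/2966) = 3751/2966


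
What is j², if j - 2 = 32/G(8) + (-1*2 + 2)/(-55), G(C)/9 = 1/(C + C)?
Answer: 280900/81 ≈ 3467.9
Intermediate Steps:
G(C) = 9/(2*C) (G(C) = 9/(C + C) = 9/((2*C)) = 9*(1/(2*C)) = 9/(2*C))
j = 530/9 (j = 2 + (32/(((9/2)/8)) + (-1*2 + 2)/(-55)) = 2 + (32/(((9/2)*(⅛))) + (-2 + 2)*(-1/55)) = 2 + (32/(9/16) + 0*(-1/55)) = 2 + (32*(16/9) + 0) = 2 + (512/9 + 0) = 2 + 512/9 = 530/9 ≈ 58.889)
j² = (530/9)² = 280900/81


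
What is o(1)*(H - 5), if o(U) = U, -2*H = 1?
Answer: -11/2 ≈ -5.5000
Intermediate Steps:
H = -½ (H = -½*1 = -½ ≈ -0.50000)
o(1)*(H - 5) = 1*(-½ - 5) = 1*(-11/2) = -11/2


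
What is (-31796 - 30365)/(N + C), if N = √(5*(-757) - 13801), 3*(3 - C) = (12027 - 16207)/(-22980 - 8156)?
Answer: -100175240788392/9594688005865 + 101692145725632*I*√1954/9594688005865 ≈ -10.441 + 468.51*I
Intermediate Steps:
C = 69011/23352 (C = 3 - (12027 - 16207)/(3*(-22980 - 8156)) = 3 - (-4180)/(3*(-31136)) = 3 - (-4180)*(-1)/(3*31136) = 3 - ⅓*1045/7784 = 3 - 1045/23352 = 69011/23352 ≈ 2.9552)
N = 3*I*√1954 (N = √(-3785 - 13801) = √(-17586) = 3*I*√1954 ≈ 132.61*I)
(-31796 - 30365)/(N + C) = (-31796 - 30365)/(3*I*√1954 + 69011/23352) = -62161/(69011/23352 + 3*I*√1954)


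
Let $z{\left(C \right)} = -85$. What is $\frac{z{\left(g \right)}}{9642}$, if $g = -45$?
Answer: $- \frac{85}{9642} \approx -0.0088156$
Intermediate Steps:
$\frac{z{\left(g \right)}}{9642} = - \frac{85}{9642}$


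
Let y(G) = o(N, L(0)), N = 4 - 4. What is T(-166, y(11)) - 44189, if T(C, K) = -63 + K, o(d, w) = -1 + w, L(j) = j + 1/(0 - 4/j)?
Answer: -44253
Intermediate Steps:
N = 0
L(j) = 3*j/4 (L(j) = j + 1/(-4/j) = j - j/4 = 3*j/4)
y(G) = -1 (y(G) = -1 + (¾)*0 = -1 + 0 = -1)
T(-166, y(11)) - 44189 = (-63 - 1) - 44189 = -64 - 44189 = -44253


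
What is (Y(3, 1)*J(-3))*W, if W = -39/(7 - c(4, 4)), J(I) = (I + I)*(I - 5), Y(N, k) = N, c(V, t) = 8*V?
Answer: 5616/25 ≈ 224.64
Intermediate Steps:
J(I) = 2*I*(-5 + I) (J(I) = (2*I)*(-5 + I) = 2*I*(-5 + I))
W = 39/25 (W = -39/(7 - 8*4) = -39/(7 - 1*32) = -39/(7 - 32) = -39/(-25) = -39*(-1/25) = 39/25 ≈ 1.5600)
(Y(3, 1)*J(-3))*W = (3*(2*(-3)*(-5 - 3)))*(39/25) = (3*(2*(-3)*(-8)))*(39/25) = (3*48)*(39/25) = 144*(39/25) = 5616/25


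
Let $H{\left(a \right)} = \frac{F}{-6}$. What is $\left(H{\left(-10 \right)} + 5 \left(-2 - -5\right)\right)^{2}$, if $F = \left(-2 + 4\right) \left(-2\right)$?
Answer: $\frac{2209}{9} \approx 245.44$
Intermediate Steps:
$F = -4$ ($F = 2 \left(-2\right) = -4$)
$H{\left(a \right)} = \frac{2}{3}$ ($H{\left(a \right)} = - \frac{4}{-6} = \left(-4\right) \left(- \frac{1}{6}\right) = \frac{2}{3}$)
$\left(H{\left(-10 \right)} + 5 \left(-2 - -5\right)\right)^{2} = \left(\frac{2}{3} + 5 \left(-2 - -5\right)\right)^{2} = \left(\frac{2}{3} + 5 \left(-2 + \left(3 + 2\right)\right)\right)^{2} = \left(\frac{2}{3} + 5 \left(-2 + 5\right)\right)^{2} = \left(\frac{2}{3} + 5 \cdot 3\right)^{2} = \left(\frac{2}{3} + 15\right)^{2} = \left(\frac{47}{3}\right)^{2} = \frac{2209}{9}$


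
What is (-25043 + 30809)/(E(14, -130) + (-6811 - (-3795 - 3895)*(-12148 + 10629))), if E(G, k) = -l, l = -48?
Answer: -5766/11687873 ≈ -0.00049333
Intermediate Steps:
E(G, k) = 48 (E(G, k) = -1*(-48) = 48)
(-25043 + 30809)/(E(14, -130) + (-6811 - (-3795 - 3895)*(-12148 + 10629))) = (-25043 + 30809)/(48 + (-6811 - (-3795 - 3895)*(-12148 + 10629))) = 5766/(48 + (-6811 - (-7690)*(-1519))) = 5766/(48 + (-6811 - 1*11681110)) = 5766/(48 + (-6811 - 11681110)) = 5766/(48 - 11687921) = 5766/(-11687873) = 5766*(-1/11687873) = -5766/11687873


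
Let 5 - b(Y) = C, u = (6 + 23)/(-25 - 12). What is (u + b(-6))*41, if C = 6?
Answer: -2706/37 ≈ -73.135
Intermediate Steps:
u = -29/37 (u = 29/(-37) = 29*(-1/37) = -29/37 ≈ -0.78378)
b(Y) = -1 (b(Y) = 5 - 1*6 = 5 - 6 = -1)
(u + b(-6))*41 = (-29/37 - 1)*41 = -66/37*41 = -2706/37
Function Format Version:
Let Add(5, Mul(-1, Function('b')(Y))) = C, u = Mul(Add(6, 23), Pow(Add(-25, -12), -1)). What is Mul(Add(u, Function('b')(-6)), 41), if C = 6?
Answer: Rational(-2706, 37) ≈ -73.135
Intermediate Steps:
u = Rational(-29, 37) (u = Mul(29, Pow(-37, -1)) = Mul(29, Rational(-1, 37)) = Rational(-29, 37) ≈ -0.78378)
Function('b')(Y) = -1 (Function('b')(Y) = Add(5, Mul(-1, 6)) = Add(5, -6) = -1)
Mul(Add(u, Function('b')(-6)), 41) = Mul(Add(Rational(-29, 37), -1), 41) = Mul(Rational(-66, 37), 41) = Rational(-2706, 37)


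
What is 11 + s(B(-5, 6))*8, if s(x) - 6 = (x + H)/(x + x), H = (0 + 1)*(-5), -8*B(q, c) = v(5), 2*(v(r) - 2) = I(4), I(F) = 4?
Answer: 103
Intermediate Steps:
v(r) = 4 (v(r) = 2 + (½)*4 = 2 + 2 = 4)
B(q, c) = -½ (B(q, c) = -⅛*4 = -½)
H = -5 (H = 1*(-5) = -5)
s(x) = 6 + (-5 + x)/(2*x) (s(x) = 6 + (x - 5)/(x + x) = 6 + (-5 + x)/((2*x)) = 6 + (-5 + x)*(1/(2*x)) = 6 + (-5 + x)/(2*x))
11 + s(B(-5, 6))*8 = 11 + ((-5 + 13*(-½))/(2*(-½)))*8 = 11 + ((½)*(-2)*(-5 - 13/2))*8 = 11 + ((½)*(-2)*(-23/2))*8 = 11 + (23/2)*8 = 11 + 92 = 103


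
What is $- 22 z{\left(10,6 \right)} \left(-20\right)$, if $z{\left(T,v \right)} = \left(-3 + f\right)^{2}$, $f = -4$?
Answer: $21560$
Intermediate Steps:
$z{\left(T,v \right)} = 49$ ($z{\left(T,v \right)} = \left(-3 - 4\right)^{2} = \left(-7\right)^{2} = 49$)
$- 22 z{\left(10,6 \right)} \left(-20\right) = \left(-22\right) 49 \left(-20\right) = \left(-1078\right) \left(-20\right) = 21560$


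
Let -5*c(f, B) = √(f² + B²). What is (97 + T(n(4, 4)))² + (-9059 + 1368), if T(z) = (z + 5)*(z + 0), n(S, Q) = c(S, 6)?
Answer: 1361154/625 - 9908*√13/25 ≈ 748.89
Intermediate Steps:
c(f, B) = -√(B² + f²)/5 (c(f, B) = -√(f² + B²)/5 = -√(B² + f²)/5)
n(S, Q) = -√(36 + S²)/5 (n(S, Q) = -√(6² + S²)/5 = -√(36 + S²)/5)
T(z) = z*(5 + z) (T(z) = (5 + z)*z = z*(5 + z))
(97 + T(n(4, 4)))² + (-9059 + 1368) = (97 + (-√(36 + 4²)/5)*(5 - √(36 + 4²)/5))² + (-9059 + 1368) = (97 + (-√(36 + 16)/5)*(5 - √(36 + 16)/5))² - 7691 = (97 + (-2*√13/5)*(5 - 2*√13/5))² - 7691 = (97 - 2*√13*(5 - 2*√13/5)/5)² - 7691 = -7691 + (97 - 2*√13*(5 - 2*√13/5)/5)²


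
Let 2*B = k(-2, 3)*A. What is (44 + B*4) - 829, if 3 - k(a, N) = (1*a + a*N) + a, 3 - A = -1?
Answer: -681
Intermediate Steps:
A = 4 (A = 3 - 1*(-1) = 3 + 1 = 4)
k(a, N) = 3 - 2*a - N*a (k(a, N) = 3 - ((1*a + a*N) + a) = 3 - ((a + N*a) + a) = 3 - (2*a + N*a) = 3 + (-2*a - N*a) = 3 - 2*a - N*a)
B = 26 (B = ((3 - 2*(-2) - 1*3*(-2))*4)/2 = ((3 + 4 + 6)*4)/2 = (13*4)/2 = (1/2)*52 = 26)
(44 + B*4) - 829 = (44 + 26*4) - 829 = (44 + 104) - 829 = 148 - 829 = -681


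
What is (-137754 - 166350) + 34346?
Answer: -269758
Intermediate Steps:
(-137754 - 166350) + 34346 = -304104 + 34346 = -269758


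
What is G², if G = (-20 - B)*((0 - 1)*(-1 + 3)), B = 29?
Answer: 9604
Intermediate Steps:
G = 98 (G = (-20 - 1*29)*((0 - 1)*(-1 + 3)) = (-20 - 29)*(-1*2) = -49*(-2) = 98)
G² = 98² = 9604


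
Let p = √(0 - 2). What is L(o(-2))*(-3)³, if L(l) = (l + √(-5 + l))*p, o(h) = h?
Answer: 27*√14 + 54*I*√2 ≈ 101.02 + 76.368*I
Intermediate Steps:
p = I*√2 (p = √(-2) = I*√2 ≈ 1.4142*I)
L(l) = I*√2*(l + √(-5 + l)) (L(l) = (l + √(-5 + l))*(I*√2) = I*√2*(l + √(-5 + l)))
L(o(-2))*(-3)³ = (I*√2*(-2 + √(-5 - 2)))*(-3)³ = (I*√2*(-2 + √(-7)))*(-27) = (I*√2*(-2 + I*√7))*(-27) = -27*I*√2*(-2 + I*√7)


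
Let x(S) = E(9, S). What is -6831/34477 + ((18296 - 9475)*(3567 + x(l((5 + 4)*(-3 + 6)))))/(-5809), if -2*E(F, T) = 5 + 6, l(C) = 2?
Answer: -94188593063/17415382 ≈ -5408.4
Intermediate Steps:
E(F, T) = -11/2 (E(F, T) = -(5 + 6)/2 = -1/2*11 = -11/2)
x(S) = -11/2
-6831/34477 + ((18296 - 9475)*(3567 + x(l((5 + 4)*(-3 + 6)))))/(-5809) = -6831/34477 + ((18296 - 9475)*(3567 - 11/2))/(-5809) = -6831*1/34477 + (8821*(7123/2))*(-1/5809) = -297/1499 + (62831983/2)*(-1/5809) = -297/1499 - 62831983/11618 = -94188593063/17415382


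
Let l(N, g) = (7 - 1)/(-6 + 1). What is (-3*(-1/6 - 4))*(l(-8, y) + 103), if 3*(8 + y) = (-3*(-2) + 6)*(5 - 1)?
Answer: 2545/2 ≈ 1272.5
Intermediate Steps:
y = 8 (y = -8 + ((-3*(-2) + 6)*(5 - 1))/3 = -8 + ((6 + 6)*4)/3 = -8 + (12*4)/3 = -8 + (⅓)*48 = -8 + 16 = 8)
l(N, g) = -6/5 (l(N, g) = 6/(-5) = 6*(-⅕) = -6/5)
(-3*(-1/6 - 4))*(l(-8, y) + 103) = (-3*(-1/6 - 4))*(-6/5 + 103) = -3*(-1*⅙ - 4)*(509/5) = -3*(-⅙ - 4)*(509/5) = -3*(-25/6)*(509/5) = (25/2)*(509/5) = 2545/2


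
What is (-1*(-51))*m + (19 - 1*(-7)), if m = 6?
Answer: 332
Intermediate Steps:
(-1*(-51))*m + (19 - 1*(-7)) = -1*(-51)*6 + (19 - 1*(-7)) = 51*6 + (19 + 7) = 306 + 26 = 332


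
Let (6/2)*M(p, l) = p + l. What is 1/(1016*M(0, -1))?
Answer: -3/1016 ≈ -0.0029528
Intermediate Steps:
M(p, l) = l/3 + p/3 (M(p, l) = (p + l)/3 = (l + p)/3 = l/3 + p/3)
1/(1016*M(0, -1)) = 1/(1016*((⅓)*(-1) + (⅓)*0)) = 1/(1016*(-⅓ + 0)) = 1/(1016*(-⅓)) = 1/(-1016/3) = -3/1016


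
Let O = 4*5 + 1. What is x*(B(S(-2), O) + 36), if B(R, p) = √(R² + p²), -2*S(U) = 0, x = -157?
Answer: -8949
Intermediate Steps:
O = 21 (O = 20 + 1 = 21)
S(U) = 0 (S(U) = -½*0 = 0)
x*(B(S(-2), O) + 36) = -157*(√(0² + 21²) + 36) = -157*(√(0 + 441) + 36) = -157*(√441 + 36) = -157*(21 + 36) = -157*57 = -8949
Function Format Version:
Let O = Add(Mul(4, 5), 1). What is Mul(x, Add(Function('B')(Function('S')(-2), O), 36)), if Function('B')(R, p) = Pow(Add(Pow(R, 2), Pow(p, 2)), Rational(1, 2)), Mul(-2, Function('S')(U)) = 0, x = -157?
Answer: -8949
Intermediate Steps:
O = 21 (O = Add(20, 1) = 21)
Function('S')(U) = 0 (Function('S')(U) = Mul(Rational(-1, 2), 0) = 0)
Mul(x, Add(Function('B')(Function('S')(-2), O), 36)) = Mul(-157, Add(Pow(Add(Pow(0, 2), Pow(21, 2)), Rational(1, 2)), 36)) = Mul(-157, Add(Pow(Add(0, 441), Rational(1, 2)), 36)) = Mul(-157, Add(Pow(441, Rational(1, 2)), 36)) = Mul(-157, Add(21, 36)) = Mul(-157, 57) = -8949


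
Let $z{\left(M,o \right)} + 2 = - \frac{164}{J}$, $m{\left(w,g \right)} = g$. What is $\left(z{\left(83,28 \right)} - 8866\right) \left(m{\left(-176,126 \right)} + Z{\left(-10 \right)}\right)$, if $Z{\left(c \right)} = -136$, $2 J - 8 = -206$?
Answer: $\frac{8777680}{99} \approx 88663.0$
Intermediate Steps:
$J = -99$ ($J = 4 + \frac{1}{2} \left(-206\right) = 4 - 103 = -99$)
$z{\left(M,o \right)} = - \frac{34}{99}$ ($z{\left(M,o \right)} = -2 - \frac{164}{-99} = -2 - - \frac{164}{99} = -2 + \frac{164}{99} = - \frac{34}{99}$)
$\left(z{\left(83,28 \right)} - 8866\right) \left(m{\left(-176,126 \right)} + Z{\left(-10 \right)}\right) = \left(- \frac{34}{99} - 8866\right) \left(126 - 136\right) = \left(- \frac{877768}{99}\right) \left(-10\right) = \frac{8777680}{99}$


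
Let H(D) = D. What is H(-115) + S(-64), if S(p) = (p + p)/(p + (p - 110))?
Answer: -13621/119 ≈ -114.46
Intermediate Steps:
S(p) = 2*p/(-110 + 2*p) (S(p) = (2*p)/(p + (-110 + p)) = (2*p)/(-110 + 2*p) = 2*p/(-110 + 2*p))
H(-115) + S(-64) = -115 - 64/(-55 - 64) = -115 - 64/(-119) = -115 - 64*(-1/119) = -115 + 64/119 = -13621/119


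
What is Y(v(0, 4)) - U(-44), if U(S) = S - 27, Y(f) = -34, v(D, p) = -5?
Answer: 37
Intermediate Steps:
U(S) = -27 + S
Y(v(0, 4)) - U(-44) = -34 - (-27 - 44) = -34 - 1*(-71) = -34 + 71 = 37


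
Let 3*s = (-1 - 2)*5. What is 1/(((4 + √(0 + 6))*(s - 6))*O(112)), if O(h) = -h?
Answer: 1/3080 - √6/12320 ≈ 0.00012585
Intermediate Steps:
s = -5 (s = ((-1 - 2)*5)/3 = (-3*5)/3 = (⅓)*(-15) = -5)
1/(((4 + √(0 + 6))*(s - 6))*O(112)) = 1/(((4 + √(0 + 6))*(-5 - 6))*(-1*112)) = 1/(((4 + √6)*(-11))*(-112)) = 1/((-44 - 11*√6)*(-112)) = 1/(4928 + 1232*√6)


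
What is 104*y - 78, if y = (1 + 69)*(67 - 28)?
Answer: 283842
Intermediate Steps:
y = 2730 (y = 70*39 = 2730)
104*y - 78 = 104*2730 - 78 = 283920 - 78 = 283842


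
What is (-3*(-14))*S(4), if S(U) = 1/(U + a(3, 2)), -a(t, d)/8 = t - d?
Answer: -21/2 ≈ -10.500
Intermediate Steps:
a(t, d) = -8*t + 8*d (a(t, d) = -8*(t - d) = -8*t + 8*d)
S(U) = 1/(-8 + U) (S(U) = 1/(U + (-8*3 + 8*2)) = 1/(U + (-24 + 16)) = 1/(U - 8) = 1/(-8 + U))
(-3*(-14))*S(4) = (-3*(-14))/(-8 + 4) = 42/(-4) = 42*(-¼) = -21/2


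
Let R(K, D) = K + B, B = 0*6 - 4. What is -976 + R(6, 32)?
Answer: -974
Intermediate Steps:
B = -4 (B = 0 - 4 = -4)
R(K, D) = -4 + K (R(K, D) = K - 4 = -4 + K)
-976 + R(6, 32) = -976 + (-4 + 6) = -976 + 2 = -974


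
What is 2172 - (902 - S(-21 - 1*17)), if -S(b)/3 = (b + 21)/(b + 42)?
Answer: 5131/4 ≈ 1282.8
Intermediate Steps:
S(b) = -3*(21 + b)/(42 + b) (S(b) = -3*(b + 21)/(b + 42) = -3*(21 + b)/(42 + b))
2172 - (902 - S(-21 - 1*17)) = 2172 - (902 - 3*(-21 - (-21 - 1*17))/(42 + (-21 - 1*17))) = 2172 - (902 - 3*(-21 - (-21 - 17))/(42 + (-21 - 17))) = 2172 - (902 - 3*(-21 - 1*(-38))/(42 - 38)) = 2172 - (902 - 3*(-21 + 38)/4) = 2172 - (902 - 3*17/4) = 2172 - (902 - 1*51/4) = 2172 - (902 - 51/4) = 2172 - 1*3557/4 = 2172 - 3557/4 = 5131/4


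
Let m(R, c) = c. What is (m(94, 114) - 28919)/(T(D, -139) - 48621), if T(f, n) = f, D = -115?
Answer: 28805/48736 ≈ 0.59104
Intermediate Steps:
(m(94, 114) - 28919)/(T(D, -139) - 48621) = (114 - 28919)/(-115 - 48621) = -28805/(-48736) = -28805*(-1/48736) = 28805/48736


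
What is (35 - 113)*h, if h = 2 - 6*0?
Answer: -156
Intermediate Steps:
h = 2 (h = 2 + 0 = 2)
(35 - 113)*h = (35 - 113)*2 = -78*2 = -156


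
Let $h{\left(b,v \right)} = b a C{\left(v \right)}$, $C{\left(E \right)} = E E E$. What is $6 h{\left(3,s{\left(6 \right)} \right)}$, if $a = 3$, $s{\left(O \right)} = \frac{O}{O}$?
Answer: $54$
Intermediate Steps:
$C{\left(E \right)} = E^{3}$ ($C{\left(E \right)} = E^{2} E = E^{3}$)
$s{\left(O \right)} = 1$
$h{\left(b,v \right)} = 3 b v^{3}$ ($h{\left(b,v \right)} = b 3 v^{3} = 3 b v^{3}$)
$6 h{\left(3,s{\left(6 \right)} \right)} = 6 \cdot 3 \cdot 3 \cdot 1^{3} = 6 \cdot 3 \cdot 3 \cdot 1 = 6 \cdot 9 = 54$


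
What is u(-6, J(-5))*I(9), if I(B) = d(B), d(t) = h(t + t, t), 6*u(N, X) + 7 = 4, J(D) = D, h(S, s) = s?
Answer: -9/2 ≈ -4.5000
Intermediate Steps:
u(N, X) = -½ (u(N, X) = -7/6 + (⅙)*4 = -7/6 + ⅔ = -½)
d(t) = t
I(B) = B
u(-6, J(-5))*I(9) = -½*9 = -9/2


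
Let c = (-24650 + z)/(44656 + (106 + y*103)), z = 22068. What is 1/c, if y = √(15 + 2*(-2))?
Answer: -22381/1291 - 103*√11/2582 ≈ -17.468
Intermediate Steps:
y = √11 (y = √(15 - 4) = √11 ≈ 3.3166)
c = -2582/(44762 + 103*√11) (c = (-24650 + 22068)/(44656 + (106 + √11*103)) = -2582/(44656 + (106 + 103*√11)) = -2582/(44762 + 103*√11) ≈ -0.057246)
1/c = 1/(-115575484/2003519945 + 265946*√11/2003519945)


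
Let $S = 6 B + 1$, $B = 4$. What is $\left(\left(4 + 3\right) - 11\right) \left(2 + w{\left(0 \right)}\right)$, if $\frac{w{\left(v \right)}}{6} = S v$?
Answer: $-8$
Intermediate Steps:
$S = 25$ ($S = 6 \cdot 4 + 1 = 24 + 1 = 25$)
$w{\left(v \right)} = 150 v$ ($w{\left(v \right)} = 6 \cdot 25 v = 150 v$)
$\left(\left(4 + 3\right) - 11\right) \left(2 + w{\left(0 \right)}\right) = \left(\left(4 + 3\right) - 11\right) \left(2 + 150 \cdot 0\right) = \left(7 - 11\right) \left(2 + 0\right) = \left(-4\right) 2 = -8$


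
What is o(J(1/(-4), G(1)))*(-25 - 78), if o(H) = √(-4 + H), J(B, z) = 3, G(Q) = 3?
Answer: -103*I ≈ -103.0*I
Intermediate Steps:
o(J(1/(-4), G(1)))*(-25 - 78) = √(-4 + 3)*(-25 - 78) = √(-1)*(-103) = I*(-103) = -103*I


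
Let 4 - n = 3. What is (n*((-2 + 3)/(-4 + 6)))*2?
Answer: 1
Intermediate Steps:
n = 1 (n = 4 - 1*3 = 4 - 3 = 1)
(n*((-2 + 3)/(-4 + 6)))*2 = (1*((-2 + 3)/(-4 + 6)))*2 = (1*(1/2))*2 = (1*(1*(½)))*2 = (1*(½))*2 = (½)*2 = 1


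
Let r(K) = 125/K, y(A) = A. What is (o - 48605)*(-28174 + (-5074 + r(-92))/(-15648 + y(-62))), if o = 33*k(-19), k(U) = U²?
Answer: 373524365046231/361330 ≈ 1.0337e+9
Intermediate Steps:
o = 11913 (o = 33*(-19)² = 33*361 = 11913)
(o - 48605)*(-28174 + (-5074 + r(-92))/(-15648 + y(-62))) = (11913 - 48605)*(-28174 + (-5074 + 125/(-92))/(-15648 - 62)) = -36692*(-28174 + (-5074 + 125*(-1/92))/(-15710)) = -36692*(-28174 + (-5074 - 125/92)*(-1/15710)) = -36692*(-28174 - 466933/92*(-1/15710)) = -36692*(-28174 + 466933/1445320) = -36692*(-40719978747/1445320) = 373524365046231/361330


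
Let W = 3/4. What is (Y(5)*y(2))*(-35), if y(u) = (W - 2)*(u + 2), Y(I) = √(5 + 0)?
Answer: 175*√5 ≈ 391.31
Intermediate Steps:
W = ¾ (W = 3*(¼) = ¾ ≈ 0.75000)
Y(I) = √5
y(u) = -5/2 - 5*u/4 (y(u) = (¾ - 2)*(u + 2) = -5*(2 + u)/4 = -5/2 - 5*u/4)
(Y(5)*y(2))*(-35) = (√5*(-5/2 - 5/4*2))*(-35) = (√5*(-5/2 - 5/2))*(-35) = (√5*(-5))*(-35) = -5*√5*(-35) = 175*√5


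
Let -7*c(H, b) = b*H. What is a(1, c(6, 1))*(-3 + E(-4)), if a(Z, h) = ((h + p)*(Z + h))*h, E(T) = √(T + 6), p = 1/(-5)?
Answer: -666/1715 + 222*√2/1715 ≈ -0.20527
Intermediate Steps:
p = -⅕ ≈ -0.20000
c(H, b) = -H*b/7 (c(H, b) = -b*H/7 = -H*b/7)
E(T) = √(6 + T)
a(Z, h) = h*(-⅕ + h)*(Z + h) (a(Z, h) = ((h - ⅕)*(Z + h))*h = ((-⅕ + h)*(Z + h))*h = h*(-⅕ + h)*(Z + h))
a(1, c(6, 1))*(-3 + E(-4)) = ((-⅐*6*1)*(-1*1 - (-1)*6/7 + 5*(-⅐*6*1)² + 5*1*(-⅐*6*1))/5)*(-3 + √(6 - 4)) = ((⅕)*(-6/7)*(-1 - 1*(-6/7) + 5*(-6/7)² + 5*1*(-6/7)))*(-3 + √2) = ((⅕)*(-6/7)*(-1 + 6/7 + 5*(36/49) - 30/7))*(-3 + √2) = ((⅕)*(-6/7)*(-1 + 6/7 + 180/49 - 30/7))*(-3 + √2) = ((⅕)*(-6/7)*(-37/49))*(-3 + √2) = 222*(-3 + √2)/1715 = -666/1715 + 222*√2/1715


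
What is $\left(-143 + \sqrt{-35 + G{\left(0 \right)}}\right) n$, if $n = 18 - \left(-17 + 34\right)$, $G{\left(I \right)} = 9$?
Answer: $-143 + i \sqrt{26} \approx -143.0 + 5.099 i$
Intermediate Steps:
$n = 1$ ($n = 18 - 17 = 1$)
$\left(-143 + \sqrt{-35 + G{\left(0 \right)}}\right) n = \left(-143 + \sqrt{-35 + 9}\right) 1 = \left(-143 + \sqrt{-26}\right) 1 = \left(-143 + i \sqrt{26}\right) 1 = -143 + i \sqrt{26}$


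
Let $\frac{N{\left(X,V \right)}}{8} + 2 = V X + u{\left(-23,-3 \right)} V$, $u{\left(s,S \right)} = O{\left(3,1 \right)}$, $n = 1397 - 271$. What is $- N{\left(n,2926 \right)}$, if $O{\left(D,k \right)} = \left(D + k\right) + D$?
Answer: $-26521248$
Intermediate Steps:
$O{\left(D,k \right)} = k + 2 D$
$n = 1126$
$u{\left(s,S \right)} = 7$ ($u{\left(s,S \right)} = 1 + 2 \cdot 3 = 1 + 6 = 7$)
$N{\left(X,V \right)} = -16 + 56 V + 8 V X$ ($N{\left(X,V \right)} = -16 + 8 \left(V X + 7 V\right) = -16 + 8 \left(7 V + V X\right) = -16 + \left(56 V + 8 V X\right) = -16 + 56 V + 8 V X$)
$- N{\left(n,2926 \right)} = - (-16 + 56 \cdot 2926 + 8 \cdot 2926 \cdot 1126) = - (-16 + 163856 + 26357408) = \left(-1\right) 26521248 = -26521248$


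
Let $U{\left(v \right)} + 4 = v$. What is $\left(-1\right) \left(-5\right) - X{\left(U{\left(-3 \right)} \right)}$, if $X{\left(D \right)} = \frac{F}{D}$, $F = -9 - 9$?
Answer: $\frac{17}{7} \approx 2.4286$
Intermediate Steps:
$U{\left(v \right)} = -4 + v$
$F = -18$
$X{\left(D \right)} = - \frac{18}{D}$
$\left(-1\right) \left(-5\right) - X{\left(U{\left(-3 \right)} \right)} = \left(-1\right) \left(-5\right) - - \frac{18}{-4 - 3} = 5 - - \frac{18}{-7} = 5 - \left(-18\right) \left(- \frac{1}{7}\right) = 5 - \frac{18}{7} = \frac{17}{7}$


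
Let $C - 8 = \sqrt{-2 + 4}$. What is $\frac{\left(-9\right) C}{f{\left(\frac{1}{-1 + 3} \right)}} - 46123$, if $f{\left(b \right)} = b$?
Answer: $-46267 - 18 \sqrt{2} \approx -46292.0$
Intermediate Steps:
$C = 8 + \sqrt{2}$ ($C = 8 + \sqrt{-2 + 4} = 8 + \sqrt{2} \approx 9.4142$)
$\frac{\left(-9\right) C}{f{\left(\frac{1}{-1 + 3} \right)}} - 46123 = \frac{\left(-9\right) \left(8 + \sqrt{2}\right)}{\frac{1}{-1 + 3}} - 46123 = \frac{-72 - 9 \sqrt{2}}{\frac{1}{2}} - 46123 = \left(-72 - 9 \sqrt{2}\right) \frac{1}{\frac{1}{2}} - 46123 = \left(-72 - 9 \sqrt{2}\right) 2 - 46123 = \left(-144 - 18 \sqrt{2}\right) - 46123 = -46267 - 18 \sqrt{2}$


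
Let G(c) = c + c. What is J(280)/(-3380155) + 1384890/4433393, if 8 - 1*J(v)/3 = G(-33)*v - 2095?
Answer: 4407385273593/14985555515915 ≈ 0.29411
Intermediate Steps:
G(c) = 2*c
J(v) = 6309 + 198*v (J(v) = 24 - 3*((2*(-33))*v - 2095) = 24 - 3*(-66*v - 2095) = 24 - 3*(-2095 - 66*v) = 24 + (6285 + 198*v) = 6309 + 198*v)
J(280)/(-3380155) + 1384890/4433393 = (6309 + 198*280)/(-3380155) + 1384890/4433393 = (6309 + 55440)*(-1/3380155) + 1384890*(1/4433393) = 61749*(-1/3380155) + 1384890/4433393 = -61749/3380155 + 1384890/4433393 = 4407385273593/14985555515915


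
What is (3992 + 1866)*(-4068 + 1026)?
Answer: -17820036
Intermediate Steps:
(3992 + 1866)*(-4068 + 1026) = 5858*(-3042) = -17820036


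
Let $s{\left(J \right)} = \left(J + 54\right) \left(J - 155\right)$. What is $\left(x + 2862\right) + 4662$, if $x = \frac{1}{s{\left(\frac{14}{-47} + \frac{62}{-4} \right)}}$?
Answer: $\frac{433784962784}{57653505} \approx 7524.0$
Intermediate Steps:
$s{\left(J \right)} = \left(-155 + J\right) \left(54 + J\right)$ ($s{\left(J \right)} = \left(54 + J\right) \left(-155 + J\right) = \left(-155 + J\right) \left(54 + J\right)$)
$x = - \frac{8836}{57653505}$ ($x = \frac{1}{-8370 + \left(\frac{14}{-47} + \frac{62}{-4}\right)^{2} - 101 \left(\frac{14}{-47} + \frac{62}{-4}\right)} = \frac{1}{-8370 + \left(14 \left(- \frac{1}{47}\right) + 62 \left(- \frac{1}{4}\right)\right)^{2} - 101 \left(14 \left(- \frac{1}{47}\right) + 62 \left(- \frac{1}{4}\right)\right)} = \frac{1}{-8370 + \left(- \frac{14}{47} - \frac{31}{2}\right)^{2} - 101 \left(- \frac{14}{47} - \frac{31}{2}\right)} = \frac{1}{-8370 + \left(- \frac{1485}{94}\right)^{2} - - \frac{149985}{94}} = \frac{1}{-8370 + \frac{2205225}{8836} + \frac{149985}{94}} = \frac{1}{- \frac{57653505}{8836}} = - \frac{8836}{57653505} \approx -0.00015326$)
$\left(x + 2862\right) + 4662 = \left(- \frac{8836}{57653505} + 2862\right) + 4662 = \frac{165004322474}{57653505} + 4662 = \frac{433784962784}{57653505}$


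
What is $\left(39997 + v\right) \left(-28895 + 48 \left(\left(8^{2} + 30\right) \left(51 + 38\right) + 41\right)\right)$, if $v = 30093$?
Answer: $26258587690$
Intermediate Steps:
$\left(39997 + v\right) \left(-28895 + 48 \left(\left(8^{2} + 30\right) \left(51 + 38\right) + 41\right)\right) = \left(39997 + 30093\right) \left(-28895 + 48 \left(\left(8^{2} + 30\right) \left(51 + 38\right) + 41\right)\right) = 70090 \left(-28895 + 48 \left(\left(64 + 30\right) 89 + 41\right)\right) = 70090 \left(-28895 + 48 \left(94 \cdot 89 + 41\right)\right) = 70090 \left(-28895 + 48 \left(8366 + 41\right)\right) = 70090 \left(-28895 + 48 \cdot 8407\right) = 70090 \left(-28895 + 403536\right) = 70090 \cdot 374641 = 26258587690$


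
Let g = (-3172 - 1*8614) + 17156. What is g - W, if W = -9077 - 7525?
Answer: 21972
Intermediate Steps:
g = 5370 (g = (-3172 - 8614) + 17156 = -11786 + 17156 = 5370)
W = -16602
g - W = 5370 - 1*(-16602) = 5370 + 16602 = 21972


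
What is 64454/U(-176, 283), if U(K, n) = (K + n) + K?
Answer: -64454/69 ≈ -934.12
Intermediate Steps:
U(K, n) = n + 2*K
64454/U(-176, 283) = 64454/(283 + 2*(-176)) = 64454/(283 - 352) = 64454/(-69) = 64454*(-1/69) = -64454/69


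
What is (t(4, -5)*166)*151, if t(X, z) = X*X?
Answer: 401056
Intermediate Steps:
t(X, z) = X²
(t(4, -5)*166)*151 = (4²*166)*151 = (16*166)*151 = 2656*151 = 401056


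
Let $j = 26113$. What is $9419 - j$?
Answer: $-16694$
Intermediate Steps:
$9419 - j = 9419 - 26113 = -16694$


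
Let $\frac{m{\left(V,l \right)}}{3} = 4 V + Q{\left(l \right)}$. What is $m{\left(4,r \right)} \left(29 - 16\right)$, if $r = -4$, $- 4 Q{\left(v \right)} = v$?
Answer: $663$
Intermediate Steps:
$Q{\left(v \right)} = - \frac{v}{4}$
$m{\left(V,l \right)} = 12 V - \frac{3 l}{4}$ ($m{\left(V,l \right)} = 3 \left(4 V - \frac{l}{4}\right) = 12 V - \frac{3 l}{4}$)
$m{\left(4,r \right)} \left(29 - 16\right) = \left(12 \cdot 4 - -3\right) \left(29 - 16\right) = \left(48 + 3\right) 13 = 51 \cdot 13 = 663$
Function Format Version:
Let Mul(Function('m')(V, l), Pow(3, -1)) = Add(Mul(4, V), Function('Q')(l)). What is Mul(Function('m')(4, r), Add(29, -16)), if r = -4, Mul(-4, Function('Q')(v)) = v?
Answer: 663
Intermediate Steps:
Function('Q')(v) = Mul(Rational(-1, 4), v)
Function('m')(V, l) = Add(Mul(12, V), Mul(Rational(-3, 4), l)) (Function('m')(V, l) = Mul(3, Add(Mul(4, V), Mul(Rational(-1, 4), l))) = Add(Mul(12, V), Mul(Rational(-3, 4), l)))
Mul(Function('m')(4, r), Add(29, -16)) = Mul(Add(Mul(12, 4), Mul(Rational(-3, 4), -4)), Add(29, -16)) = Mul(Add(48, 3), 13) = Mul(51, 13) = 663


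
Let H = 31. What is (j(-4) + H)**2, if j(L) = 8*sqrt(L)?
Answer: 705 + 992*I ≈ 705.0 + 992.0*I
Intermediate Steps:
(j(-4) + H)**2 = (8*sqrt(-4) + 31)**2 = (8*(2*I) + 31)**2 = (16*I + 31)**2 = (31 + 16*I)**2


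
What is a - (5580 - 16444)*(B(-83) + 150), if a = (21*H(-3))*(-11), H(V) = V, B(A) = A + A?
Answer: -173131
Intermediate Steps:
B(A) = 2*A
a = 693 (a = (21*(-3))*(-11) = -63*(-11) = 693)
a - (5580 - 16444)*(B(-83) + 150) = 693 - (5580 - 16444)*(2*(-83) + 150) = 693 - (-10864)*(-166 + 150) = 693 - (-10864)*(-16) = 693 - 1*173824 = 693 - 173824 = -173131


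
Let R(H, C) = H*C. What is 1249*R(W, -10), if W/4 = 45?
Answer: -2248200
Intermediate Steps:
W = 180 (W = 4*45 = 180)
R(H, C) = C*H
1249*R(W, -10) = 1249*(-10*180) = 1249*(-1800) = -2248200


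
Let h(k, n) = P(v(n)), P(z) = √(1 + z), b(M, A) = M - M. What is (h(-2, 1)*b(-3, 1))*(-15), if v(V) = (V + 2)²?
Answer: 0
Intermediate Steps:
b(M, A) = 0
v(V) = (2 + V)²
h(k, n) = √(1 + (2 + n)²)
(h(-2, 1)*b(-3, 1))*(-15) = (√(1 + (2 + 1)²)*0)*(-15) = (√(1 + 3²)*0)*(-15) = (√(1 + 9)*0)*(-15) = (√10*0)*(-15) = 0*(-15) = 0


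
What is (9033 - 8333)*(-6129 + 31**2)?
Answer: -3617600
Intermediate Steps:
(9033 - 8333)*(-6129 + 31**2) = 700*(-6129 + 961) = 700*(-5168) = -3617600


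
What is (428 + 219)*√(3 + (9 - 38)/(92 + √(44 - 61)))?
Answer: 647*√((247 + 3*I*√17)/(92 + I*√17)) ≈ 1060.3 + 2.7832*I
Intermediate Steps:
(428 + 219)*√(3 + (9 - 38)/(92 + √(44 - 61))) = 647*√(3 - 29/(92 + √(-17))) = 647*√(3 - 29/(92 + I*√17))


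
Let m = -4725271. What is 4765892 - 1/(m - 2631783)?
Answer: 35062924802169/7357054 ≈ 4.7659e+6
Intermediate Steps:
4765892 - 1/(m - 2631783) = 4765892 - 1/(-4725271 - 2631783) = 4765892 - 1/(-7357054) = 4765892 - 1*(-1/7357054) = 4765892 + 1/7357054 = 35062924802169/7357054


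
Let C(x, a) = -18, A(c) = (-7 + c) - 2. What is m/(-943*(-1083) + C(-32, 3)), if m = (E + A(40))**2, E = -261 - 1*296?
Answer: 276676/1021251 ≈ 0.27092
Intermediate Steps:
A(c) = -9 + c
E = -557 (E = -261 - 296 = -557)
m = 276676 (m = (-557 + (-9 + 40))**2 = (-557 + 31)**2 = (-526)**2 = 276676)
m/(-943*(-1083) + C(-32, 3)) = 276676/(-943*(-1083) - 18) = 276676/(1021269 - 18) = 276676/1021251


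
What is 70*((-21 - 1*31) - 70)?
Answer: -8540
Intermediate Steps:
70*((-21 - 1*31) - 70) = 70*((-21 - 31) - 70) = 70*(-52 - 70) = 70*(-122) = -8540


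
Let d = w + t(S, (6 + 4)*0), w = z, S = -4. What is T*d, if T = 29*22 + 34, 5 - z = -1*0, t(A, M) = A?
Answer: 672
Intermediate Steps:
z = 5 (z = 5 - (-1)*0 = 5 - 1*0 = 5 + 0 = 5)
w = 5
T = 672 (T = 638 + 34 = 672)
d = 1 (d = 5 - 4 = 1)
T*d = 672*1 = 672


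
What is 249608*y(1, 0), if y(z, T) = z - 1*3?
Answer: -499216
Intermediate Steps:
y(z, T) = -3 + z (y(z, T) = z - 3 = -3 + z)
249608*y(1, 0) = 249608*(-3 + 1) = 249608*(-2) = -499216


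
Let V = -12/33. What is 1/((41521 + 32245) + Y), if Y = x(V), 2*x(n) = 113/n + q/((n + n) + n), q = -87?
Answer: 2/147301 ≈ 1.3578e-5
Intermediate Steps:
V = -4/11 (V = -12*1/33 = -4/11 ≈ -0.36364)
x(n) = 42/n (x(n) = (113/n - 87/((n + n) + n))/2 = (113/n - 87/(2*n + n))/2 = (113/n - 87*1/(3*n))/2 = (113/n - 29/n)/2 = (84/n)/2 = 42/n)
Y = -231/2 (Y = 42/(-4/11) = 42*(-11/4) = -231/2 ≈ -115.50)
1/((41521 + 32245) + Y) = 1/((41521 + 32245) - 231/2) = 1/(73766 - 231/2) = 1/(147301/2) = 2/147301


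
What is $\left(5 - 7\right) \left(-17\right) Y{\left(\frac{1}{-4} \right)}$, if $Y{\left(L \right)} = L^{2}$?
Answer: $\frac{17}{8} \approx 2.125$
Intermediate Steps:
$\left(5 - 7\right) \left(-17\right) Y{\left(\frac{1}{-4} \right)} = \left(5 - 7\right) \left(-17\right) \left(\frac{1}{-4}\right)^{2} = \left(5 - 7\right) \left(-17\right) \left(- \frac{1}{4}\right)^{2} = \left(-2\right) \left(-17\right) \frac{1}{16} = 34 \cdot \frac{1}{16} = \frac{17}{8}$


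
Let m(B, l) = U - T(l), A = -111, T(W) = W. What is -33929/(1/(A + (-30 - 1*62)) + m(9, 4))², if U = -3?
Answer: -1398180161/2022084 ≈ -691.46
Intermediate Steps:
m(B, l) = -3 - l
-33929/(1/(A + (-30 - 1*62)) + m(9, 4))² = -33929/(1/(-111 + (-30 - 1*62)) + (-3 - 1*4))² = -33929/(1/(-111 + (-30 - 62)) + (-3 - 4))² = -33929/(1/(-111 - 92) - 7)² = -33929/(1/(-203) - 7)² = -33929/(-1/203 - 7)² = -33929/((-1422/203)²) = -33929/2022084/41209 = -33929*41209/2022084 = -1398180161/2022084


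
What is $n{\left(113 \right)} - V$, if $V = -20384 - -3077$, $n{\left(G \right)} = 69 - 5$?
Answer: $17371$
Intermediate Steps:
$n{\left(G \right)} = 64$
$V = -17307$ ($V = -20384 + 3077 = -17307$)
$n{\left(113 \right)} - V = 64 - -17307 = 64 + 17307 = 17371$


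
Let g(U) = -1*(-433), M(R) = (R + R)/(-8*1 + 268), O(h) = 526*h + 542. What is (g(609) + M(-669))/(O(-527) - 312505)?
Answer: -55621/76591450 ≈ -0.00072620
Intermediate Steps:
O(h) = 542 + 526*h
M(R) = R/130 (M(R) = (2*R)/(-8 + 268) = (2*R)/260 = (2*R)*(1/260) = R/130)
g(U) = 433
(g(609) + M(-669))/(O(-527) - 312505) = (433 + (1/130)*(-669))/((542 + 526*(-527)) - 312505) = (433 - 669/130)/((542 - 277202) - 312505) = 55621/(130*(-276660 - 312505)) = (55621/130)/(-589165) = (55621/130)*(-1/589165) = -55621/76591450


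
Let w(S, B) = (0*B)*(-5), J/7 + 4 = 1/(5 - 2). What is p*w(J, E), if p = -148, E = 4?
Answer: 0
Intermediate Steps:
J = -77/3 (J = -28 + 7/(5 - 2) = -28 + 7/3 = -77/3 ≈ -25.667)
w(S, B) = 0 (w(S, B) = 0*(-5) = 0)
p*w(J, E) = -148*0 = 0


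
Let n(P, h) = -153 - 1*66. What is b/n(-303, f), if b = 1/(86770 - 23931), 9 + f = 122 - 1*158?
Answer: -1/13761741 ≈ -7.2665e-8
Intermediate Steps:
f = -45 (f = -9 + (122 - 1*158) = -9 + (122 - 158) = -9 - 36 = -45)
b = 1/62839 ≈ 1.5914e-5
n(P, h) = -219 (n(P, h) = -153 - 66 = -219)
b/n(-303, f) = (1/62839)/(-219) = (1/62839)*(-1/219) = -1/13761741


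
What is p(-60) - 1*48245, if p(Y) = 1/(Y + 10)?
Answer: -2412251/50 ≈ -48245.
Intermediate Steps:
p(Y) = 1/(10 + Y)
p(-60) - 1*48245 = 1/(10 - 60) - 1*48245 = 1/(-50) - 48245 = -1/50 - 48245 = -2412251/50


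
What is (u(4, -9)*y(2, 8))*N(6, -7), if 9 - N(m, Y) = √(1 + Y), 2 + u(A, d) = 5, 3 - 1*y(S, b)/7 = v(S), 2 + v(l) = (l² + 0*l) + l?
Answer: -189 + 21*I*√6 ≈ -189.0 + 51.439*I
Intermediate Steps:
v(l) = -2 + l + l² (v(l) = -2 + ((l² + 0*l) + l) = -2 + ((l² + 0) + l) = -2 + (l² + l) = -2 + (l + l²) = -2 + l + l²)
y(S, b) = 35 - 7*S - 7*S² (y(S, b) = 21 - 7*(-2 + S + S²) = 21 + (14 - 7*S - 7*S²) = 35 - 7*S - 7*S²)
u(A, d) = 3 (u(A, d) = -2 + 5 = 3)
N(m, Y) = 9 - √(1 + Y)
(u(4, -9)*y(2, 8))*N(6, -7) = (3*(35 - 7*2 - 7*2²))*(9 - √(1 - 7)) = (3*(35 - 14 - 7*4))*(9 - √(-6)) = (3*(35 - 14 - 28))*(9 - I*√6) = (3*(-7))*(9 - I*√6) = -21*(9 - I*√6) = -189 + 21*I*√6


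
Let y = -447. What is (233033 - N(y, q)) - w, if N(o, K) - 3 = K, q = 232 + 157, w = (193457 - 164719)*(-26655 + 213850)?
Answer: -5379377269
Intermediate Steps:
w = 5379609910 (w = 28738*187195 = 5379609910)
q = 389
N(o, K) = 3 + K
(233033 - N(y, q)) - w = (233033 - (3 + 389)) - 1*5379609910 = (233033 - 1*392) - 5379609910 = (233033 - 392) - 5379609910 = 232641 - 5379609910 = -5379377269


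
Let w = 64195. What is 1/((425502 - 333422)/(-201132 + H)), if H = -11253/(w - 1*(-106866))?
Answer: -625560951/286387216 ≈ -2.1843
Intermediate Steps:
H = -1023/15551 (H = -11253/(64195 - 1*(-106866)) = -11253/(64195 + 106866) = -11253/171061 = -11253*1/171061 = -1023/15551 ≈ -0.065784)
1/((425502 - 333422)/(-201132 + H)) = 1/((425502 - 333422)/(-201132 - 1023/15551)) = 1/(92080/(-3127804755/15551)) = 1/(92080*(-15551/3127804755)) = 1/(-286387216/625560951) = -625560951/286387216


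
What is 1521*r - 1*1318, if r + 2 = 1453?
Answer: 2205653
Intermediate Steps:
r = 1451 (r = -2 + 1453 = 1451)
1521*r - 1*1318 = 1521*1451 - 1*1318 = 2206971 - 1318 = 2205653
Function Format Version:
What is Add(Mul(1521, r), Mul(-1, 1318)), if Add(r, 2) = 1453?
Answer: 2205653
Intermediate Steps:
r = 1451 (r = Add(-2, 1453) = 1451)
Add(Mul(1521, r), Mul(-1, 1318)) = Add(Mul(1521, 1451), Mul(-1, 1318)) = Add(2206971, -1318) = 2205653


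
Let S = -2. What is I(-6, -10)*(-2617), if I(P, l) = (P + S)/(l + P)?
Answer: -2617/2 ≈ -1308.5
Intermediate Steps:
I(P, l) = (-2 + P)/(P + l) (I(P, l) = (P - 2)/(l + P) = (-2 + P)/(P + l))
I(-6, -10)*(-2617) = ((-2 - 6)/(-6 - 10))*(-2617) = (-8/(-16))*(-2617) = -1/16*(-8)*(-2617) = (1/2)*(-2617) = -2617/2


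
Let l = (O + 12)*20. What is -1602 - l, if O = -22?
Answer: -1402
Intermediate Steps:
l = -200 (l = (-22 + 12)*20 = -10*20 = -200)
-1602 - l = -1602 - 1*(-200) = -1602 + 200 = -1402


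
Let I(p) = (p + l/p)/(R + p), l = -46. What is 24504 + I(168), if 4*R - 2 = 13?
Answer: 353533297/14427 ≈ 24505.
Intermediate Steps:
R = 15/4 (R = 1/2 + (1/4)*13 = 1/2 + 13/4 = 15/4 ≈ 3.7500)
I(p) = (p - 46/p)/(15/4 + p)
24504 + I(168) = 24504 + 4*(-46 + 168**2)/(168*(15 + 4*168)) = 24504 + 4*(1/168)*(-46 + 28224)/(15 + 672) = 24504 + 4*(1/168)*28178/687 = 24504 + 4*(1/168)*(1/687)*28178 = 24504 + 14089/14427 = 353533297/14427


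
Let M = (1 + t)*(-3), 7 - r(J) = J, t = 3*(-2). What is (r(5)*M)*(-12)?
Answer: -360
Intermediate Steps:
t = -6
r(J) = 7 - J
M = 15 (M = (1 - 6)*(-3) = -5*(-3) = 15)
(r(5)*M)*(-12) = ((7 - 1*5)*15)*(-12) = ((7 - 5)*15)*(-12) = (2*15)*(-12) = 30*(-12) = -360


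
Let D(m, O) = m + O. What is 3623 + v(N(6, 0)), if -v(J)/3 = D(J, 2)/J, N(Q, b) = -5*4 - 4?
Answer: 14481/4 ≈ 3620.3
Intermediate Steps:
N(Q, b) = -24 (N(Q, b) = -20 - 4 = -24)
D(m, O) = O + m
v(J) = -3*(2 + J)/J
3623 + v(N(6, 0)) = 3623 + (-3 - 6/(-24)) = 3623 + (-3 - 6*(-1/24)) = 3623 + (-3 + ¼) = 3623 - 11/4 = 14481/4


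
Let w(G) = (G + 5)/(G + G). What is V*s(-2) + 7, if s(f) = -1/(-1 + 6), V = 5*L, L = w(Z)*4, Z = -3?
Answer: 25/3 ≈ 8.3333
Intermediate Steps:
w(G) = (5 + G)/(2*G) (w(G) = (5 + G)/((2*G)) = (5 + G)*(1/(2*G)) = (5 + G)/(2*G))
L = -4/3 (L = ((½)*(5 - 3)/(-3))*4 = ((½)*(-⅓)*2)*4 = -⅓*4 = -4/3 ≈ -1.3333)
V = -20/3 (V = 5*(-4/3) = -20/3 ≈ -6.6667)
s(f) = -⅕ (s(f) = -1/5 = -1*⅕ = -⅕)
V*s(-2) + 7 = -20/3*(-⅕) + 7 = 4/3 + 7 = 25/3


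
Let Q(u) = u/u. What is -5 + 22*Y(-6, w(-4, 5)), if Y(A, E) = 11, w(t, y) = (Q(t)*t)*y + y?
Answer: 237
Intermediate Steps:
Q(u) = 1
w(t, y) = y + t*y (w(t, y) = (1*t)*y + y = t*y + y = y + t*y)
-5 + 22*Y(-6, w(-4, 5)) = -5 + 22*11 = -5 + 242 = 237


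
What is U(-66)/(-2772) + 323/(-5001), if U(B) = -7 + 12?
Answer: -306787/4620924 ≈ -0.066391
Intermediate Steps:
U(B) = 5
U(-66)/(-2772) + 323/(-5001) = 5/(-2772) + 323/(-5001) = 5*(-1/2772) + 323*(-1/5001) = -5/2772 - 323/5001 = -306787/4620924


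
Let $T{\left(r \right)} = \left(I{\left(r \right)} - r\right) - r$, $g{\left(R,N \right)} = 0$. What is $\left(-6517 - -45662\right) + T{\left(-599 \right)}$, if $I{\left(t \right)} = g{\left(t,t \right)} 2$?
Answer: $40343$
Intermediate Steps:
$I{\left(t \right)} = 0$ ($I{\left(t \right)} = 0 \cdot 2 = 0$)
$T{\left(r \right)} = - 2 r$ ($T{\left(r \right)} = \left(0 - r\right) - r = - r - r = - 2 r$)
$\left(-6517 - -45662\right) + T{\left(-599 \right)} = \left(-6517 - -45662\right) - -1198 = \left(-6517 + 45662\right) + 1198 = 39145 + 1198 = 40343$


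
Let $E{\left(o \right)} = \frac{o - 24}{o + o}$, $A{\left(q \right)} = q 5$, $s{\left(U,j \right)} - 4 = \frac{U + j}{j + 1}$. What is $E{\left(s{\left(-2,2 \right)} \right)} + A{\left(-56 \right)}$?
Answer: $- \frac{565}{2} \approx -282.5$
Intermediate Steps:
$s{\left(U,j \right)} = 4 + \frac{U + j}{1 + j}$ ($s{\left(U,j \right)} = 4 + \frac{U + j}{j + 1} = 4 + \frac{U + j}{1 + j}$)
$A{\left(q \right)} = 5 q$
$E{\left(o \right)} = \frac{-24 + o}{2 o}$
$E{\left(s{\left(-2,2 \right)} \right)} + A{\left(-56 \right)} = \frac{-24 + \frac{4 - 2 + 5 \cdot 2}{1 + 2}}{2 \frac{4 - 2 + 5 \cdot 2}{1 + 2}} + 5 \left(-56\right) = \frac{-24 + \frac{4 - 2 + 10}{3}}{2 \frac{4 - 2 + 10}{3}} - 280 = \frac{-24 + \frac{1}{3} \cdot 12}{2 \cdot \frac{1}{3} \cdot 12} - 280 = \frac{-24 + 4}{2 \cdot 4} - 280 = \frac{1}{2} \cdot \frac{1}{4} \left(-20\right) - 280 = - \frac{5}{2} - 280 = - \frac{565}{2}$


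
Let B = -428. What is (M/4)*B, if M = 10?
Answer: -1070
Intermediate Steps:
(M/4)*B = (10/4)*(-428) = ((¼)*10)*(-428) = (5/2)*(-428) = -1070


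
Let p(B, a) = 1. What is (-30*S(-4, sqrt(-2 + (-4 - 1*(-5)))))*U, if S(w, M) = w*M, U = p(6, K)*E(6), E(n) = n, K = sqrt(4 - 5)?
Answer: 720*I ≈ 720.0*I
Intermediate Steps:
K = I (K = sqrt(-1) = I ≈ 1.0*I)
U = 6 (U = 1*6 = 6)
S(w, M) = M*w
(-30*S(-4, sqrt(-2 + (-4 - 1*(-5)))))*U = -30*sqrt(-2 + (-4 - 1*(-5)))*(-4)*6 = -30*sqrt(-2 + (-4 + 5))*(-4)*6 = -30*sqrt(-2 + 1)*(-4)*6 = -30*sqrt(-1)*(-4)*6 = -30*I*(-4)*6 = -(-120)*I*6 = (120*I)*6 = 720*I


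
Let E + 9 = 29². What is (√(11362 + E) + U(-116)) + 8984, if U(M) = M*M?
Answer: 22440 + √12194 ≈ 22550.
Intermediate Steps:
E = 832 (E = -9 + 29² = -9 + 841 = 832)
U(M) = M²
(√(11362 + E) + U(-116)) + 8984 = (√(11362 + 832) + (-116)²) + 8984 = (√12194 + 13456) + 8984 = (13456 + √12194) + 8984 = 22440 + √12194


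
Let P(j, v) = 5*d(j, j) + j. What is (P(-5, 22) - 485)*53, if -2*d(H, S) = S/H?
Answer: -52205/2 ≈ -26103.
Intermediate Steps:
d(H, S) = -S/(2*H)
P(j, v) = -5/2 + j (P(j, v) = 5*(-j/(2*j)) + j = 5*(-½) + j = -5/2 + j)
(P(-5, 22) - 485)*53 = ((-5/2 - 5) - 485)*53 = (-15/2 - 485)*53 = -985/2*53 = -52205/2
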